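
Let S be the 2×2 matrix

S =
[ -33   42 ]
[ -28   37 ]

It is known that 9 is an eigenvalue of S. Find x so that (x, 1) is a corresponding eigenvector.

1

We need (S - 9I)v = 0.
S - 9I = [[-42, 42], [-28, 28]].
Row 1: (-42)·x + (42)·1 = 0
Row 2: (-28)·x + (28)·1 = 0
Solving gives x = 1.
Check: S·(1, 1) = (9, 9) = 9·(1, 1).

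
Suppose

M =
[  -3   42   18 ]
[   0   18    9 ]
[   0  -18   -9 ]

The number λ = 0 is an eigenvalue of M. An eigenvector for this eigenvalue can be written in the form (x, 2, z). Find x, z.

4, -4

We need (M)v = 0.
M = [[-3, 42, 18], [0, 18, 9], [0, -18, -9]].
Row 1: (-3)·x + (42)·2 + (18)·z = 0
Row 2: (0)·x + (18)·2 + (9)·z = 0
Row 3: (0)·x + (-18)·2 + (-9)·z = 0
Solving gives x = 4, z = -4.
Check: M·(4, 2, -4) = (0, 0, 0) = 0·(4, 2, -4).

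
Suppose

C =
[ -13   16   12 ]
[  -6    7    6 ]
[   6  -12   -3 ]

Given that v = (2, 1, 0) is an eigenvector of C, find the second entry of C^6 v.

15625

First find the eigenvalue: Cv = (-10, -5, 0) = -5·(2, 1, 0), so λ = -5.
Then C^6 v = λ^6·v = (-5)^6·(2, 1, 0) = 15625·(2, 1, 0) = (31250, 15625, 0).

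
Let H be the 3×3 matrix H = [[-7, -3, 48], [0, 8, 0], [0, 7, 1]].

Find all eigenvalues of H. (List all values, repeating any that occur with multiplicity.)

The characteristic polynomial is p(λ) = det(λI - H).
Expanding along the first row, p(λ) = λ^3 - 2λ^2 - 55λ + 56.
Since p(8) = 0, λ = 8 is a root.
Factor out (λ - 8): p(λ) = (λ - 8)·(λ^2 + 6λ - 7).
The quadratic factors as (λ + 7)·(λ - 1).
Eigenvalues: -7, 1, 8.

-7, 1, 8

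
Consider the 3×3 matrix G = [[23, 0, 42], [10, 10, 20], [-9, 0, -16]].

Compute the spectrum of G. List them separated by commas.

The characteristic polynomial is p(μ) = det(μI - G).
Cofactor expansion gives p(μ) = μ^3 - 17μ^2 + 80μ - 100.
Rational-root test: μ = 2 gives p(2) = 0.
Factor out (μ - 2): p(μ) = (μ - 2)·(μ^2 - 15μ + 50).
The quadratic factors as (μ - 5)·(μ - 10).
Eigenvalues: 2, 5, 10.

2, 5, 10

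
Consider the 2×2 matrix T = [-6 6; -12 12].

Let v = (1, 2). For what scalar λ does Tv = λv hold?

Compute Tv: T·(1, 2) = (6, 12).
Since Tv = λv, compare component 1: 6 = λ·1, so λ = 6.

6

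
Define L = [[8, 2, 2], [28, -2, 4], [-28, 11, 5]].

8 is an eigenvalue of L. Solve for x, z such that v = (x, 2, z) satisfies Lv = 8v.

We need (L - 8I)v = 0.
L - 8I = [[0, 2, 2], [28, -10, 4], [-28, 11, -3]].
Row 1: (0)·x + (2)·2 + (2)·z = 0
Row 2: (28)·x + (-10)·2 + (4)·z = 0
Row 3: (-28)·x + (11)·2 + (-3)·z = 0
Solving gives x = 1, z = -2.
Check: L·(1, 2, -2) = (8, 16, -16) = 8·(1, 2, -2).

1, -2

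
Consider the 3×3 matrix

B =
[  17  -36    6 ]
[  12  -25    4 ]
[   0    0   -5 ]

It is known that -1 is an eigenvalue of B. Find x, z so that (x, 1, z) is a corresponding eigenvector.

We need (B + 1I)v = 0.
B + 1I = [[18, -36, 6], [12, -24, 4], [0, 0, -4]].
Row 1: (18)·x + (-36)·1 + (6)·z = 0
Row 2: (12)·x + (-24)·1 + (4)·z = 0
Row 3: (0)·x + (0)·1 + (-4)·z = 0
Solving gives x = 2, z = 0.
Check: B·(2, 1, 0) = (-2, -1, 0) = -1·(2, 1, 0).

2, 0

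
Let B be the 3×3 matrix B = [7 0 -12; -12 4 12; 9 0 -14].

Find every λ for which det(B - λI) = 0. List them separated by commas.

Compute the characteristic polynomial p(lambda) = det(lambda·I - B).
Cofactor expansion gives p(lambda) = lambda^3 + 3·lambda^2 - 18·lambda - 40.
Try lambda = -2: p(-2) = 0, so -2 is a root.
Factor out (lambda + 2): p(lambda) = (lambda + 2)·(lambda^2 + lambda - 20).
The quadratic factors as (lambda + 5)·(lambda - 4).
Eigenvalues: -5, -2, 4.

-5, -2, 4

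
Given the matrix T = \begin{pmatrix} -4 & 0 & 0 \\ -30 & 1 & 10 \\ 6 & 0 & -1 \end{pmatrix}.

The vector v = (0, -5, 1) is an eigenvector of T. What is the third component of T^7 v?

First find the eigenvalue: Tv = (0, 5, -1) = -1·(0, -5, 1), so λ = -1.
Then T^7 v = λ^7·v = (-1)^7·(0, -5, 1) = -1·(0, -5, 1) = (0, 5, -1).

-1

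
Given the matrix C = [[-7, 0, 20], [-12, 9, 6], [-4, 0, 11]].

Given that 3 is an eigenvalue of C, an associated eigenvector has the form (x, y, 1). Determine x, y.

2, 3

We need (C - 3I)v = 0.
C - 3I = [[-10, 0, 20], [-12, 6, 6], [-4, 0, 8]].
Row 1: (-10)·x + (0)·y + (20)·1 = 0
Row 2: (-12)·x + (6)·y + (6)·1 = 0
Row 3: (-4)·x + (0)·y + (8)·1 = 0
Solving gives x = 2, y = 3.
Check: C·(2, 3, 1) = (6, 9, 3) = 3·(2, 3, 1).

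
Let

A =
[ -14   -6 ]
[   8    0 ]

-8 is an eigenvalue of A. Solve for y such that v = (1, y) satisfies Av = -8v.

-1

We need (A + 8I)v = 0.
A + 8I = [[-6, -6], [8, 8]].
Row 1: (-6)·1 + (-6)·y = 0
Row 2: (8)·1 + (8)·y = 0
Solving gives y = -1.
Check: A·(1, -1) = (-8, 8) = -8·(1, -1).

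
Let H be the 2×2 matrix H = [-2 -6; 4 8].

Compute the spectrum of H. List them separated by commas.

det(H - μI) = (-2 - μ)(8 - μ) - (-6)·(4) = μ^2 - 6μ + 8.
This factors as (μ - 2)·(μ - 4) = 0.
Eigenvalues: 2, 4.

2, 4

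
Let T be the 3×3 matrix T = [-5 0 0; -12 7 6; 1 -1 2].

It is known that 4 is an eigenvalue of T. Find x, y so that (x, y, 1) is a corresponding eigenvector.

We need (T - 4I)v = 0.
T - 4I = [[-9, 0, 0], [-12, 3, 6], [1, -1, -2]].
Row 1: (-9)·x + (0)·y + (0)·1 = 0
Row 2: (-12)·x + (3)·y + (6)·1 = 0
Row 3: (1)·x + (-1)·y + (-2)·1 = 0
Solving gives x = 0, y = -2.
Check: T·(0, -2, 1) = (0, -8, 4) = 4·(0, -2, 1).

0, -2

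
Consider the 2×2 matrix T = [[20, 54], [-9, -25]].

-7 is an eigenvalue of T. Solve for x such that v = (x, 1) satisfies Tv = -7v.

-2

We need (T + 7I)v = 0.
T + 7I = [[27, 54], [-9, -18]].
Row 1: (27)·x + (54)·1 = 0
Row 2: (-9)·x + (-18)·1 = 0
Solving gives x = -2.
Check: T·(-2, 1) = (14, -7) = -7·(-2, 1).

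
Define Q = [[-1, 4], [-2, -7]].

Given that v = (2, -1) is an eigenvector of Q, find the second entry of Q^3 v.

First find the eigenvalue: Qv = (-6, 3) = -3·(2, -1), so λ = -3.
Then Q^3 v = λ^3·v = (-3)^3·(2, -1) = -27·(2, -1) = (-54, 27).

27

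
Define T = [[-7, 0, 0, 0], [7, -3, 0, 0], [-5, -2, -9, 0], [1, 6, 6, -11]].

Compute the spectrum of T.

T is lower triangular, so its eigenvalues are the diagonal entries.
Diagonal: -7, -3, -9, -11.

-11, -9, -7, -3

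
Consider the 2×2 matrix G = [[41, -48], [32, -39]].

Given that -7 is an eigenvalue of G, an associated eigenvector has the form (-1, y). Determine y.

-1

We need (G + 7I)v = 0.
G + 7I = [[48, -48], [32, -32]].
Row 1: (48)·-1 + (-48)·y = 0
Row 2: (32)·-1 + (-32)·y = 0
Solving gives y = -1.
Check: G·(-1, -1) = (7, 7) = -7·(-1, -1).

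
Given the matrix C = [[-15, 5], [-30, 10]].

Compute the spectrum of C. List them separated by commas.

-5, 0

det(C - tI) = (-15 - t)(10 - t) - (5)·(-30) = t^2 + 5t.
This factors as (t + 5)·t = 0.
Eigenvalues: -5, 0.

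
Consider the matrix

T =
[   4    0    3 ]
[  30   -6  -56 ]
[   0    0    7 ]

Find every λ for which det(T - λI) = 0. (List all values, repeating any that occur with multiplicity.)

Compute the characteristic polynomial p(λ) = det(λI - T).
Expanding the 3×3 determinant: p(λ) = λ^3 - 5λ^2 - 38λ + 168.
Rational-root test: λ = -6 gives p(-6) = 0.
Factor out (λ + 6): p(λ) = (λ + 6)·(λ^2 - 11λ + 28).
The quadratic factors as (λ - 4)·(λ - 7).
Eigenvalues: -6, 4, 7.

-6, 4, 7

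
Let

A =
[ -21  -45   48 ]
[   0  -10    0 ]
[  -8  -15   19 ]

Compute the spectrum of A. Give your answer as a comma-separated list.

-10, -5, 3

The characteristic polynomial is p(lambda) = det(lambda·I - A).
Cofactor expansion gives p(lambda) = lambda^3 + 12·lambda^2 + 5·lambda - 150.
Since p(3) = 0, lambda = 3 is a root.
Factor out (lambda - 3): p(lambda) = (lambda - 3)·(lambda^2 + 15·lambda + 50).
The quadratic factors as (lambda + 10)·(lambda + 5).
Eigenvalues: -10, -5, 3.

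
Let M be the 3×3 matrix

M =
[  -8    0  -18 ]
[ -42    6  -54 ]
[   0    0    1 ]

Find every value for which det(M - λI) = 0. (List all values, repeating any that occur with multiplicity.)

-8, 1, 6

The characteristic polynomial is p(t) = det(tI - M).
Cofactor expansion gives p(t) = t^3 + t^2 - 50t + 48.
Rational-root test: t = 6 gives p(6) = 0.
Dividing by (t - 6) leaves t^2 + 7t - 8.
The quadratic factors as (t + 8)·(t - 1).
Eigenvalues: -8, 1, 6.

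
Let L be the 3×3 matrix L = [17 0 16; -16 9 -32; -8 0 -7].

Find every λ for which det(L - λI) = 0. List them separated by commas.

1, 9, 9

The characteristic polynomial is p(μ) = det(μI - L).
Expanding along the first row, p(μ) = μ^3 - 19μ^2 + 99μ - 81.
Try μ = 9: p(9) = 0, so 9 is a root.
Dividing by (μ - 9) leaves μ^2 - 10μ + 9.
The quadratic factors as (μ - 1)·(μ - 9).
Eigenvalues: 1, 9, 9.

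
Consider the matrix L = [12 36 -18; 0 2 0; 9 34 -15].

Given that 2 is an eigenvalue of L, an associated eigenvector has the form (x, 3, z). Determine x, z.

We need (L - 2I)v = 0.
L - 2I = [[10, 36, -18], [0, 0, 0], [9, 34, -17]].
Row 1: (10)·x + (36)·3 + (-18)·z = 0
Row 2: (0)·x + (0)·3 + (0)·z = 0
Row 3: (9)·x + (34)·3 + (-17)·z = 0
Solving gives x = 0, z = 6.
Check: L·(0, 3, 6) = (0, 6, 12) = 2·(0, 3, 6).

0, 6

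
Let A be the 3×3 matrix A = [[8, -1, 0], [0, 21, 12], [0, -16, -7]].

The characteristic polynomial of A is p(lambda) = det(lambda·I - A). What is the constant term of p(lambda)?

-360

p(lambda) = lambda^3 - 22·lambda^2 + 157·lambda - 360.
The constant term is -360.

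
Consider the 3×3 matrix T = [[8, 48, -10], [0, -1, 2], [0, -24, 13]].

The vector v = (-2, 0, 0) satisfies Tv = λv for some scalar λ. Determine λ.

8

Compute Tv: T·(-2, 0, 0) = (-16, 0, 0).
Since Tv = λv, compare component 1: -16 = λ·-2, so λ = 8.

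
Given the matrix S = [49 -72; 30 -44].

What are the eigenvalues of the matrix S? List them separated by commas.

det(S - sI) = (49 - s)(-44 - s) - (-72)·(30) = s^2 - 5s + 4.
This factors as (s - 1)·(s - 4) = 0.
Eigenvalues: 1, 4.

1, 4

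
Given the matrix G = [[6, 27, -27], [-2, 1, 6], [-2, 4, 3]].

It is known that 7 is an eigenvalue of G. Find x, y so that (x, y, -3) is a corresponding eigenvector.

We need (G - 7I)v = 0.
G - 7I = [[-1, 27, -27], [-2, -6, 6], [-2, 4, -4]].
Row 1: (-1)·x + (27)·y + (-27)·-3 = 0
Row 2: (-2)·x + (-6)·y + (6)·-3 = 0
Row 3: (-2)·x + (4)·y + (-4)·-3 = 0
Solving gives x = 0, y = -3.
Check: G·(0, -3, -3) = (0, -21, -21) = 7·(0, -3, -3).

0, -3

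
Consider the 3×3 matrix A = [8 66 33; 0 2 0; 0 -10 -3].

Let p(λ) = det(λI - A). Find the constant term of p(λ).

p(λ) = λ^3 - 7λ^2 - 14λ + 48.
The constant term is 48.

48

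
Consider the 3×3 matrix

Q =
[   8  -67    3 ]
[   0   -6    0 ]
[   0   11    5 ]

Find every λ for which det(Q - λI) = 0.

Compute the characteristic polynomial p(r) = det(rI - Q).
Expanding along the first row, p(r) = r^3 - 7r^2 - 38r + 240.
Since p(5) = 0, r = 5 is a root.
Dividing by (r - 5) leaves r^2 - 2r - 48.
The quadratic factors as (r + 6)·(r - 8).
Eigenvalues: -6, 5, 8.

-6, 5, 8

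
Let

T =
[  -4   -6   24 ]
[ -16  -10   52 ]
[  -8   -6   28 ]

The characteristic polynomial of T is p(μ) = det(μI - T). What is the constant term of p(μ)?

-64

p(μ) = μ^3 - 14μ^2 + 56μ - 64.
The constant term is -64.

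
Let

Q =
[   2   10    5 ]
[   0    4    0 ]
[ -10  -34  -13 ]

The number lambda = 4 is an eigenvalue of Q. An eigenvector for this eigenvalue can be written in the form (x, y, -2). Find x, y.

We need (Q - 4I)v = 0.
Q - 4I = [[-2, 10, 5], [0, 0, 0], [-10, -34, -17]].
Row 1: (-2)·x + (10)·y + (5)·-2 = 0
Row 2: (0)·x + (0)·y + (0)·-2 = 0
Row 3: (-10)·x + (-34)·y + (-17)·-2 = 0
Solving gives x = 0, y = 1.
Check: Q·(0, 1, -2) = (0, 4, -8) = 4·(0, 1, -2).

0, 1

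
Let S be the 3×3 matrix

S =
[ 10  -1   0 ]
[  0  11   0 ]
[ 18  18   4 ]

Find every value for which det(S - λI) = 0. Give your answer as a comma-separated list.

4, 10, 11

Compute the characteristic polynomial p(μ) = det(μI - S).
Cofactor expansion gives p(μ) = μ^3 - 25μ^2 + 194μ - 440.
Rational-root test: μ = 11 gives p(11) = 0.
Factor out (μ - 11): p(μ) = (μ - 11)·(μ^2 - 14μ + 40).
The quadratic factors as (μ - 4)·(μ - 10).
Eigenvalues: 4, 10, 11.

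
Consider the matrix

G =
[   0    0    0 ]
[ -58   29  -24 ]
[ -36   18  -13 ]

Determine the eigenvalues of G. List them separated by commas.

The characteristic polynomial is p(lambda) = det(lambda·I - G).
Cofactor expansion gives p(lambda) = lambda^3 - 16·lambda^2 + 55·lambda.
Rational-root test: lambda = 0 gives p(0) = 0.
Dividing by lambda leaves lambda^2 - 16·lambda + 55.
The quadratic factors as (lambda - 5)·(lambda - 11).
Eigenvalues: 0, 5, 11.

0, 5, 11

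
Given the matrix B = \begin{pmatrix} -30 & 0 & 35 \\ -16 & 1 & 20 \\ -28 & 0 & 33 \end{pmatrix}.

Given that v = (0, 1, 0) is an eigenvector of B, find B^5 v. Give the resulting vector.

(0, 1, 0)

First find the eigenvalue: Bv = (0, 1, 0) = 1·(0, 1, 0), so λ = 1.
Then B^5 v = λ^5·v = 1^5·(0, 1, 0) = 1·(0, 1, 0) = (0, 1, 0).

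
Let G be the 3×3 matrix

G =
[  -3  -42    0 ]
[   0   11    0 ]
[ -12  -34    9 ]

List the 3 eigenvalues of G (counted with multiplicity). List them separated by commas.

Set up det(λI - G) = 0.
Expanding along the first row, p(λ) = λ^3 - 17λ^2 + 39λ + 297.
Since p(9) = 0, λ = 9 is a root.
Factor out (λ - 9): p(λ) = (λ - 9)·(λ^2 - 8λ - 33).
The quadratic factors as (λ + 3)·(λ - 11).
Eigenvalues: -3, 9, 11.

-3, 9, 11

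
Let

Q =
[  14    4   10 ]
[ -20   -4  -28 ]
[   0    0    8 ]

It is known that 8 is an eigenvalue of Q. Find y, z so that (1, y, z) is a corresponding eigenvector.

-4, 1

We need (Q - 8I)v = 0.
Q - 8I = [[6, 4, 10], [-20, -12, -28], [0, 0, 0]].
Row 1: (6)·1 + (4)·y + (10)·z = 0
Row 2: (-20)·1 + (-12)·y + (-28)·z = 0
Row 3: (0)·1 + (0)·y + (0)·z = 0
Solving gives y = -4, z = 1.
Check: Q·(1, -4, 1) = (8, -32, 8) = 8·(1, -4, 1).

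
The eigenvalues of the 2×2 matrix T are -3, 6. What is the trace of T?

trace(T) is the sum of the eigenvalues: (-3) + (6) = 3.

3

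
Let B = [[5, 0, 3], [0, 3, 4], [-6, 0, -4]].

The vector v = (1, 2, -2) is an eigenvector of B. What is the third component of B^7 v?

2

First find the eigenvalue: Bv = (-1, -2, 2) = -1·(1, 2, -2), so λ = -1.
Then B^7 v = λ^7·v = (-1)^7·(1, 2, -2) = -1·(1, 2, -2) = (-1, -2, 2).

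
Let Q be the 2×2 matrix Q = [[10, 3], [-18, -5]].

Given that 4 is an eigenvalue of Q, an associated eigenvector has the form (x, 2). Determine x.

We need (Q - 4I)v = 0.
Q - 4I = [[6, 3], [-18, -9]].
Row 1: (6)·x + (3)·2 = 0
Row 2: (-18)·x + (-9)·2 = 0
Solving gives x = -1.
Check: Q·(-1, 2) = (-4, 8) = 4·(-1, 2).

-1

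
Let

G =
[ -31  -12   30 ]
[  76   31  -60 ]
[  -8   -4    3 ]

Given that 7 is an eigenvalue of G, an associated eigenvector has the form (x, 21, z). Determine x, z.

We need (G - 7I)v = 0.
G - 7I = [[-38, -12, 30], [76, 24, -60], [-8, -4, -4]].
Row 1: (-38)·x + (-12)·21 + (30)·z = 0
Row 2: (76)·x + (24)·21 + (-60)·z = 0
Row 3: (-8)·x + (-4)·21 + (-4)·z = 0
Solving gives x = -9, z = -3.
Check: G·(-9, 21, -3) = (-63, 147, -21) = 7·(-9, 21, -3).

-9, -3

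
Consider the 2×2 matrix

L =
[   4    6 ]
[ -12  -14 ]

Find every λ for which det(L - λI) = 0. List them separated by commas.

-8, -2

det(L - tI) = (4 - t)(-14 - t) - (6)·(-12) = t^2 + 10t + 16.
This factors as (t + 8)·(t + 2) = 0.
Eigenvalues: -8, -2.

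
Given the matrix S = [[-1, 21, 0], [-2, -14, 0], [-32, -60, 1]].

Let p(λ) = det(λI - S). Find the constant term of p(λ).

-56

p(λ) = λ^3 + 14λ^2 + 41λ - 56.
The constant term is -56.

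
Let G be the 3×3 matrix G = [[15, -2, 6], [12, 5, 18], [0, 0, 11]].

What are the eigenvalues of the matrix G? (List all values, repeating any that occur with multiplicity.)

9, 11, 11

Compute the characteristic polynomial p(t) = det(tI - G).
Expanding the 3×3 determinant: p(t) = t^3 - 31t^2 + 319t - 1089.
Try t = 11: p(11) = 0, so 11 is a root.
Dividing by (t - 11) leaves t^2 - 20t + 99.
The quadratic factors as (t - 9)·(t - 11).
Eigenvalues: 9, 11, 11.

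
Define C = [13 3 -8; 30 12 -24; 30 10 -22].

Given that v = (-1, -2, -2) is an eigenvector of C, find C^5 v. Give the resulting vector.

(-243, -486, -486)

First find the eigenvalue: Cv = (-3, -6, -6) = 3·(-1, -2, -2), so λ = 3.
Then C^5 v = λ^5·v = 3^5·(-1, -2, -2) = 243·(-1, -2, -2) = (-243, -486, -486).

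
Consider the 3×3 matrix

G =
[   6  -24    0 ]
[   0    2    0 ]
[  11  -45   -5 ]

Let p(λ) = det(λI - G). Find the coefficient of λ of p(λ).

-28

p(λ) = λ^3 - 3λ^2 - 28λ + 60.
The coefficient of λ is -28.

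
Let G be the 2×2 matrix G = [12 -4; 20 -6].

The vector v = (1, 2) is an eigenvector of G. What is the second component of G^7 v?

32768

First find the eigenvalue: Gv = (4, 8) = 4·(1, 2), so λ = 4.
Then G^7 v = λ^7·v = 4^7·(1, 2) = 16384·(1, 2) = (16384, 32768).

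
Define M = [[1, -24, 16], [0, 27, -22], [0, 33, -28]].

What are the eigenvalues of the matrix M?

Compute the characteristic polynomial p(λ) = det(λI - M).
Expanding the 3×3 determinant: p(λ) = λ^3 - 31λ + 30.
Try λ = 1: p(1) = 0, so 1 is a root.
Factor out (λ - 1): p(λ) = (λ - 1)·(λ^2 + λ - 30).
The quadratic factors as (λ + 6)·(λ - 5).
Eigenvalues: -6, 1, 5.

-6, 1, 5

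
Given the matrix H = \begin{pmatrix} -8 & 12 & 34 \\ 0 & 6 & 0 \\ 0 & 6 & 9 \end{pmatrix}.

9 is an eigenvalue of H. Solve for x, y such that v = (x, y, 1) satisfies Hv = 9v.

2, 0

We need (H - 9I)v = 0.
H - 9I = [[-17, 12, 34], [0, -3, 0], [0, 6, 0]].
Row 1: (-17)·x + (12)·y + (34)·1 = 0
Row 2: (0)·x + (-3)·y + (0)·1 = 0
Row 3: (0)·x + (6)·y + (0)·1 = 0
Solving gives x = 2, y = 0.
Check: H·(2, 0, 1) = (18, 0, 9) = 9·(2, 0, 1).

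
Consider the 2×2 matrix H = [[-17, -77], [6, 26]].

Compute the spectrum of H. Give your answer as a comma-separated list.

4, 5

det(H - lambda·I) = (-17 - lambda)(26 - lambda) - (-77)·(6) = lambda^2 - 9·lambda + 20.
This factors as (lambda - 4)·(lambda - 5) = 0.
Eigenvalues: 4, 5.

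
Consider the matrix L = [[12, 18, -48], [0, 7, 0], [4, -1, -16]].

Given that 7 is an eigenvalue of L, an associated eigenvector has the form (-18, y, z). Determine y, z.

We need (L - 7I)v = 0.
L - 7I = [[5, 18, -48], [0, 0, 0], [4, -1, -23]].
Row 1: (5)·-18 + (18)·y + (-48)·z = 0
Row 2: (0)·-18 + (0)·y + (0)·z = 0
Row 3: (4)·-18 + (-1)·y + (-23)·z = 0
Solving gives y = -3, z = -3.
Check: L·(-18, -3, -3) = (-126, -21, -21) = 7·(-18, -3, -3).

-3, -3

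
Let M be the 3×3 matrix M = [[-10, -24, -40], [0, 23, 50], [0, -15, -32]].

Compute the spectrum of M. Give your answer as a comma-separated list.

-10, -7, -2

Compute the characteristic polynomial p(r) = det(rI - M).
Expanding along the first row, p(r) = r^3 + 19r^2 + 104r + 140.
Rational-root test: r = -7 gives p(-7) = 0.
Dividing by (r + 7) leaves r^2 + 12r + 20.
The quadratic factors as (r + 10)·(r + 2).
Eigenvalues: -10, -7, -2.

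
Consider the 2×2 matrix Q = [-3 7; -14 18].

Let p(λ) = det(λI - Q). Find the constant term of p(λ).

44

p(λ) = λ^2 - 15λ + 44.
The constant term is 44.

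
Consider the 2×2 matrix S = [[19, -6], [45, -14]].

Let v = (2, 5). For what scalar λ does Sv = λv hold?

4

Compute Sv: S·(2, 5) = (8, 20).
Since Sv = λv, compare component 1: 8 = λ·2, so λ = 4.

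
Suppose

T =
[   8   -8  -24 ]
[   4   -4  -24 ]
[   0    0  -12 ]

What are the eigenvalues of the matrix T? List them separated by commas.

Set up det(tI - T) = 0.
Expanding along the first row, p(t) = t^3 + 8t^2 - 48t.
Rational-root test: t = 0 gives p(0) = 0.
Factor out t: p(t) = t·(t^2 + 8t - 48).
The quadratic factors as (t + 12)·(t - 4).
Eigenvalues: -12, 0, 4.

-12, 0, 4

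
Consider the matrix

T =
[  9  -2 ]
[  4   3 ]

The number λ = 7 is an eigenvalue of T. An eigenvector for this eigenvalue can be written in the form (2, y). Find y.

2

We need (T - 7I)v = 0.
T - 7I = [[2, -2], [4, -4]].
Row 1: (2)·2 + (-2)·y = 0
Row 2: (4)·2 + (-4)·y = 0
Solving gives y = 2.
Check: T·(2, 2) = (14, 14) = 7·(2, 2).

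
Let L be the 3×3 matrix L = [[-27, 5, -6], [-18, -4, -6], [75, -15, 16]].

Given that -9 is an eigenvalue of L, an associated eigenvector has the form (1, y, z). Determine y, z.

0, -3

We need (L + 9I)v = 0.
L + 9I = [[-18, 5, -6], [-18, 5, -6], [75, -15, 25]].
Row 1: (-18)·1 + (5)·y + (-6)·z = 0
Row 2: (-18)·1 + (5)·y + (-6)·z = 0
Row 3: (75)·1 + (-15)·y + (25)·z = 0
Solving gives y = 0, z = -3.
Check: L·(1, 0, -3) = (-9, 0, 27) = -9·(1, 0, -3).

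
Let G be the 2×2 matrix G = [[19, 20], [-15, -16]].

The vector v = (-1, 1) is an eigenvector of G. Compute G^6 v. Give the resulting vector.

First find the eigenvalue: Gv = (1, -1) = -1·(-1, 1), so λ = -1.
Then G^6 v = λ^6·v = (-1)^6·(-1, 1) = 1·(-1, 1) = (-1, 1).

(-1, 1)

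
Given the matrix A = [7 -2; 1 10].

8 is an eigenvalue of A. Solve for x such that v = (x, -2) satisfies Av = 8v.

We need (A - 8I)v = 0.
A - 8I = [[-1, -2], [1, 2]].
Row 1: (-1)·x + (-2)·-2 = 0
Row 2: (1)·x + (2)·-2 = 0
Solving gives x = 4.
Check: A·(4, -2) = (32, -16) = 8·(4, -2).

4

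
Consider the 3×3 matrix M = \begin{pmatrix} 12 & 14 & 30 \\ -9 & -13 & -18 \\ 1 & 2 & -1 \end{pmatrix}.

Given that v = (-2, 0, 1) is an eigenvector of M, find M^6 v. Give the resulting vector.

(-1458, 0, 729)

First find the eigenvalue: Mv = (6, 0, -3) = -3·(-2, 0, 1), so λ = -3.
Then M^6 v = λ^6·v = (-3)^6·(-2, 0, 1) = 729·(-2, 0, 1) = (-1458, 0, 729).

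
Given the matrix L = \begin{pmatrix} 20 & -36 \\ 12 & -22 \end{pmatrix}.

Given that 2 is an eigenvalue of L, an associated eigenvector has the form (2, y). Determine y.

1

We need (L - 2I)v = 0.
L - 2I = [[18, -36], [12, -24]].
Row 1: (18)·2 + (-36)·y = 0
Row 2: (12)·2 + (-24)·y = 0
Solving gives y = 1.
Check: L·(2, 1) = (4, 2) = 2·(2, 1).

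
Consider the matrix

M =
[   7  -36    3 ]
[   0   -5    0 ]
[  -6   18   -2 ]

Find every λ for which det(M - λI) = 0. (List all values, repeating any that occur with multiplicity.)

Compute the characteristic polynomial p(t) = det(tI - M).
Expanding the 3×3 determinant: p(t) = t^3 - 21t + 20.
Rational-root test: t = 1 gives p(1) = 0.
Dividing by (t - 1) leaves t^2 + t - 20.
The quadratic factors as (t + 5)·(t - 4).
Eigenvalues: -5, 1, 4.

-5, 1, 4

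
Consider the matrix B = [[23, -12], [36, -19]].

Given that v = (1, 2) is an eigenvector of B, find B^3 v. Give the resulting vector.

(-1, -2)

First find the eigenvalue: Bv = (-1, -2) = -1·(1, 2), so λ = -1.
Then B^3 v = λ^3·v = (-1)^3·(1, 2) = -1·(1, 2) = (-1, -2).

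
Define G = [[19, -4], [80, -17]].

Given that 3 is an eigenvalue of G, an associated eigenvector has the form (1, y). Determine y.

4

We need (G - 3I)v = 0.
G - 3I = [[16, -4], [80, -20]].
Row 1: (16)·1 + (-4)·y = 0
Row 2: (80)·1 + (-20)·y = 0
Solving gives y = 4.
Check: G·(1, 4) = (3, 12) = 3·(1, 4).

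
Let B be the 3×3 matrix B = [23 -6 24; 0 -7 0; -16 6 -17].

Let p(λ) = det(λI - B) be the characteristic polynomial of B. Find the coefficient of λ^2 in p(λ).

The coefficient of λ^2 of det(λI - B) is −trace(B).
trace(B) = (23) + (-7) + (-17) = -1, so the coefficient is 1.

1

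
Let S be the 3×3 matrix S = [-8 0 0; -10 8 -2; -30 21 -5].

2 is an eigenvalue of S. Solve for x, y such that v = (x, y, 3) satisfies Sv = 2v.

We need (S - 2I)v = 0.
S - 2I = [[-10, 0, 0], [-10, 6, -2], [-30, 21, -7]].
Row 1: (-10)·x + (0)·y + (0)·3 = 0
Row 2: (-10)·x + (6)·y + (-2)·3 = 0
Row 3: (-30)·x + (21)·y + (-7)·3 = 0
Solving gives x = 0, y = 1.
Check: S·(0, 1, 3) = (0, 2, 6) = 2·(0, 1, 3).

0, 1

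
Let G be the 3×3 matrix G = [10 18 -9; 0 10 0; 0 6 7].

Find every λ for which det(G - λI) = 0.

Compute the characteristic polynomial p(r) = det(rI - G).
Cofactor expansion gives p(r) = r^3 - 27r^2 + 240r - 700.
Since p(10) = 0, r = 10 is a root.
Factor out (r - 10): p(r) = (r - 10)·(r^2 - 17r + 70).
The quadratic factors as (r - 7)·(r - 10).
Eigenvalues: 7, 10, 10.

7, 10, 10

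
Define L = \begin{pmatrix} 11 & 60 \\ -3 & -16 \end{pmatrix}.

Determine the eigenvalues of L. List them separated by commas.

det(L - sI) = (11 - s)(-16 - s) - (60)·(-3) = s^2 + 5s + 4.
This factors as (s + 4)·(s + 1) = 0.
Eigenvalues: -4, -1.

-4, -1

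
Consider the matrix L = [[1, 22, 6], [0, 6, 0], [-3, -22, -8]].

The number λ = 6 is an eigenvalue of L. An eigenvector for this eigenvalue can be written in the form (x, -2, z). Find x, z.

-4, 4

We need (L - 6I)v = 0.
L - 6I = [[-5, 22, 6], [0, 0, 0], [-3, -22, -14]].
Row 1: (-5)·x + (22)·-2 + (6)·z = 0
Row 2: (0)·x + (0)·-2 + (0)·z = 0
Row 3: (-3)·x + (-22)·-2 + (-14)·z = 0
Solving gives x = -4, z = 4.
Check: L·(-4, -2, 4) = (-24, -12, 24) = 6·(-4, -2, 4).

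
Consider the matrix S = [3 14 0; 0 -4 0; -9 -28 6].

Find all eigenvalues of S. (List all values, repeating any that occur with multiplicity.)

-4, 3, 6

Set up det(λI - S) = 0.
Expanding along the first row, p(λ) = λ^3 - 5λ^2 - 18λ + 72.
Rational-root test: λ = 6 gives p(6) = 0.
Factor out (λ - 6): p(λ) = (λ - 6)·(λ^2 + λ - 12).
The quadratic factors as (λ + 4)·(λ - 3).
Eigenvalues: -4, 3, 6.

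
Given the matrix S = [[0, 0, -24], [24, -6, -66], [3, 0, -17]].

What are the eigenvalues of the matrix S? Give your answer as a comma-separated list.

-9, -8, -6

Set up det(λI - S) = 0.
Expanding the 3×3 determinant: p(λ) = λ^3 + 23λ^2 + 174λ + 432.
Try λ = -6: p(-6) = 0, so -6 is a root.
Dividing by (λ + 6) leaves λ^2 + 17λ + 72.
The quadratic factors as (λ + 9)·(λ + 8).
Eigenvalues: -9, -8, -6.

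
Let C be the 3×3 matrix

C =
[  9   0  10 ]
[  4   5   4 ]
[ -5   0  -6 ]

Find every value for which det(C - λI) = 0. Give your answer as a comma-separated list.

Compute the characteristic polynomial p(μ) = det(μI - C).
Expanding the 3×3 determinant: p(μ) = μ^3 - 8μ^2 + 11μ + 20.
Since p(5) = 0, μ = 5 is a root.
Dividing by (μ - 5) leaves μ^2 - 3μ - 4.
The quadratic factors as (μ + 1)·(μ - 4).
Eigenvalues: -1, 4, 5.

-1, 4, 5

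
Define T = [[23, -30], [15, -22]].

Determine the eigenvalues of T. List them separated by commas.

det(T - lambda·I) = (23 - lambda)(-22 - lambda) - (-30)·(15) = lambda^2 - lambda - 56.
This factors as (lambda + 7)·(lambda - 8) = 0.
Eigenvalues: -7, 8.

-7, 8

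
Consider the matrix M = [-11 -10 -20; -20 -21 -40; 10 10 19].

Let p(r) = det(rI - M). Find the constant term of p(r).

p(r) = r^3 + 13r^2 + 23r + 11.
The constant term is 11.

11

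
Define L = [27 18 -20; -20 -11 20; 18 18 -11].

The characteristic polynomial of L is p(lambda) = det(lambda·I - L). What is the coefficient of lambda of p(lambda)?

p(lambda) = lambda^3 - 5·lambda^2 - 113·lambda + 693.
The coefficient of lambda is -113.

-113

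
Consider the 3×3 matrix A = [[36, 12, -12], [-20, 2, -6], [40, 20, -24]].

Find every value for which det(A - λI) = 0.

The characteristic polynomial is p(lambda) = det(lambda·I - A).
Expanding along the first row, p(lambda) = lambda^3 - 14·lambda^2 + 288.
Since p(-4) = 0, lambda = -4 is a root.
Dividing by (lambda + 4) leaves lambda^2 - 18·lambda + 72.
The quadratic factors as (lambda - 6)·(lambda - 12).
Eigenvalues: -4, 6, 12.

-4, 6, 12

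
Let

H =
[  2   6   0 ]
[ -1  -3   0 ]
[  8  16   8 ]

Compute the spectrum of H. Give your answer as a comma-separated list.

Set up det(tI - H) = 0.
Expanding the 3×3 determinant: p(t) = t^3 - 7t^2 - 8t.
Since p(8) = 0, t = 8 is a root.
Factor out (t - 8): p(t) = (t - 8)·(t^2 + t).
The quadratic factors as (t + 1)·t.
Eigenvalues: -1, 0, 8.

-1, 0, 8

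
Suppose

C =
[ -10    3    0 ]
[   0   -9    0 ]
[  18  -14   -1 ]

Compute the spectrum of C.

Compute the characteristic polynomial p(lambda) = det(lambda·I - C).
Expanding the 3×3 determinant: p(lambda) = lambda^3 + 20·lambda^2 + 109·lambda + 90.
Try lambda = -9: p(-9) = 0, so -9 is a root.
Dividing by (lambda + 9) leaves lambda^2 + 11·lambda + 10.
The quadratic factors as (lambda + 10)·(lambda + 1).
Eigenvalues: -10, -9, -1.

-10, -9, -1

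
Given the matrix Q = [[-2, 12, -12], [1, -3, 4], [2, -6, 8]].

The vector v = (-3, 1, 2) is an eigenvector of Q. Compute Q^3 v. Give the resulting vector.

(-24, 8, 16)

First find the eigenvalue: Qv = (-6, 2, 4) = 2·(-3, 1, 2), so λ = 2.
Then Q^3 v = λ^3·v = 2^3·(-3, 1, 2) = 8·(-3, 1, 2) = (-24, 8, 16).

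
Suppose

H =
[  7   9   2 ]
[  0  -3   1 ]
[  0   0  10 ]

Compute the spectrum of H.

-3, 7, 10

H is upper triangular, so its eigenvalues are the diagonal entries.
Diagonal: 7, -3, 10.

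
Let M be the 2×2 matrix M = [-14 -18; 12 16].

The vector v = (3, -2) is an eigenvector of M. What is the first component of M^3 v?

First find the eigenvalue: Mv = (-6, 4) = -2·(3, -2), so λ = -2.
Then M^3 v = λ^3·v = (-2)^3·(3, -2) = -8·(3, -2) = (-24, 16).

-24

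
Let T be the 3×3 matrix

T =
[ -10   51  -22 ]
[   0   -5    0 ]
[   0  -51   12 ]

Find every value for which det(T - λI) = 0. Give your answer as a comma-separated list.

Set up det(rI - T) = 0.
Cofactor expansion gives p(r) = r^3 + 3r^2 - 130r - 600.
Try r = -10: p(-10) = 0, so -10 is a root.
Factor out (r + 10): p(r) = (r + 10)·(r^2 - 7r - 60).
The quadratic factors as (r + 5)·(r - 12).
Eigenvalues: -10, -5, 12.

-10, -5, 12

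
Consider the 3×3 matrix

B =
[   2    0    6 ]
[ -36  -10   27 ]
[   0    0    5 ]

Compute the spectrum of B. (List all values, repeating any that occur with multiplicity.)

Set up det(λI - B) = 0.
Expanding along the first row, p(λ) = λ^3 + 3λ^2 - 60λ + 100.
Since p(2) = 0, λ = 2 is a root.
Factor out (λ - 2): p(λ) = (λ - 2)·(λ^2 + 5λ - 50).
The quadratic factors as (λ + 10)·(λ - 5).
Eigenvalues: -10, 2, 5.

-10, 2, 5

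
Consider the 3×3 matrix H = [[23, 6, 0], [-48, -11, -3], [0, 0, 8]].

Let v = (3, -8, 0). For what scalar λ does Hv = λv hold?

Compute Hv: H·(3, -8, 0) = (21, -56, 0).
Since Hv = λv, compare component 1: 21 = λ·3, so λ = 7.

7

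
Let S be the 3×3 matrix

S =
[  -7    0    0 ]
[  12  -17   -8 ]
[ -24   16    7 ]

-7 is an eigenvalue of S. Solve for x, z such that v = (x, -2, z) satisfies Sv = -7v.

We need (S + 7I)v = 0.
S + 7I = [[0, 0, 0], [12, -10, -8], [-24, 16, 14]].
Row 1: (0)·x + (0)·-2 + (0)·z = 0
Row 2: (12)·x + (-10)·-2 + (-8)·z = 0
Row 3: (-24)·x + (16)·-2 + (14)·z = 0
Solving gives x = 1, z = 4.
Check: S·(1, -2, 4) = (-7, 14, -28) = -7·(1, -2, 4).

1, 4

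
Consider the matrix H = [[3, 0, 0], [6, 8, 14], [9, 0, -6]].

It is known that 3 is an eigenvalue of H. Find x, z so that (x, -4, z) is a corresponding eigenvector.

We need (H - 3I)v = 0.
H - 3I = [[0, 0, 0], [6, 5, 14], [9, 0, -9]].
Row 1: (0)·x + (0)·-4 + (0)·z = 0
Row 2: (6)·x + (5)·-4 + (14)·z = 0
Row 3: (9)·x + (0)·-4 + (-9)·z = 0
Solving gives x = 1, z = 1.
Check: H·(1, -4, 1) = (3, -12, 3) = 3·(1, -4, 1).

1, 1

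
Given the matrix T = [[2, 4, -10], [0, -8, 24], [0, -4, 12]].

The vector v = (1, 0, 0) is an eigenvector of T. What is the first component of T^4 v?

First find the eigenvalue: Tv = (2, 0, 0) = 2·(1, 0, 0), so λ = 2.
Then T^4 v = λ^4·v = 2^4·(1, 0, 0) = 16·(1, 0, 0) = (16, 0, 0).

16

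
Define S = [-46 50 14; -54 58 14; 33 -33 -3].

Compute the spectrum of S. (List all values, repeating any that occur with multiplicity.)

Compute the characteristic polynomial p(s) = det(sI - S).
Cofactor expansion gives p(s) = s^3 - 9s^2 - 4s + 96.
Since p(4) = 0, s = 4 is a root.
Factor out (s - 4): p(s) = (s - 4)·(s^2 - 5s - 24).
The quadratic factors as (s + 3)·(s - 8).
Eigenvalues: -3, 4, 8.

-3, 4, 8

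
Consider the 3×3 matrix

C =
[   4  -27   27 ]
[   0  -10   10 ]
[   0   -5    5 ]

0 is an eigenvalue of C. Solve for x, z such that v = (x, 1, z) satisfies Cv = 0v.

0, 1

We need (C)v = 0.
C = [[4, -27, 27], [0, -10, 10], [0, -5, 5]].
Row 1: (4)·x + (-27)·1 + (27)·z = 0
Row 2: (0)·x + (-10)·1 + (10)·z = 0
Row 3: (0)·x + (-5)·1 + (5)·z = 0
Solving gives x = 0, z = 1.
Check: C·(0, 1, 1) = (0, 0, 0) = 0·(0, 1, 1).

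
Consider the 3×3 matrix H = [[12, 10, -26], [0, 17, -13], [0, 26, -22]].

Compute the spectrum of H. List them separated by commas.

-9, 4, 12

The characteristic polynomial is p(λ) = det(λI - H).
Expanding along the first row, p(λ) = λ^3 - 7λ^2 - 96λ + 432.
Rational-root test: λ = 4 gives p(4) = 0.
Dividing by (λ - 4) leaves λ^2 - 3λ - 108.
The quadratic factors as (λ + 9)·(λ - 12).
Eigenvalues: -9, 4, 12.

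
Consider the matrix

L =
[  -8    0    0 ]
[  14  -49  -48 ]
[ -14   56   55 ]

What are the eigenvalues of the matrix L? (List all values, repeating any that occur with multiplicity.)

The characteristic polynomial is p(s) = det(sI - L).
Expanding the 3×3 determinant: p(s) = s^3 + 2s^2 - 55s - 56.
Try s = 7: p(7) = 0, so 7 is a root.
Dividing by (s - 7) leaves s^2 + 9s + 8.
The quadratic factors as (s + 8)·(s + 1).
Eigenvalues: -8, -1, 7.

-8, -1, 7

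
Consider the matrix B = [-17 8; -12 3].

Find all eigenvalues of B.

-9, -5

det(B - tI) = (-17 - t)(3 - t) - (8)·(-12) = t^2 + 14t + 45.
This factors as (t + 9)·(t + 5) = 0.
Eigenvalues: -9, -5.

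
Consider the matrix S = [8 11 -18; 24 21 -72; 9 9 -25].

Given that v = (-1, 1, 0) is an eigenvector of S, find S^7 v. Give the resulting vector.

(2187, -2187, 0)

First find the eigenvalue: Sv = (3, -3, 0) = -3·(-1, 1, 0), so λ = -3.
Then S^7 v = λ^7·v = (-3)^7·(-1, 1, 0) = -2187·(-1, 1, 0) = (2187, -2187, 0).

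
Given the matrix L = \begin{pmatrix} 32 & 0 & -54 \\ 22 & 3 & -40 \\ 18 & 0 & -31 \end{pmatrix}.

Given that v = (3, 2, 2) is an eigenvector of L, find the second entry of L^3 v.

First find the eigenvalue: Lv = (-12, -8, -8) = -4·(3, 2, 2), so λ = -4.
Then L^3 v = λ^3·v = (-4)^3·(3, 2, 2) = -64·(3, 2, 2) = (-192, -128, -128).

-128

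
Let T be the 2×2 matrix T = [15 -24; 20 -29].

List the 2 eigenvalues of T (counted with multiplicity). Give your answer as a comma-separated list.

det(T - sI) = (15 - s)(-29 - s) - (-24)·(20) = s^2 + 14s + 45.
This factors as (s + 9)·(s + 5) = 0.
Eigenvalues: -9, -5.

-9, -5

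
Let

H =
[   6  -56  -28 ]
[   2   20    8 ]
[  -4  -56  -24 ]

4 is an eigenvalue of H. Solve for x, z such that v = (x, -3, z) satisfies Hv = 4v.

We need (H - 4I)v = 0.
H - 4I = [[2, -56, -28], [2, 16, 8], [-4, -56, -28]].
Row 1: (2)·x + (-56)·-3 + (-28)·z = 0
Row 2: (2)·x + (16)·-3 + (8)·z = 0
Row 3: (-4)·x + (-56)·-3 + (-28)·z = 0
Solving gives x = 0, z = 6.
Check: H·(0, -3, 6) = (0, -12, 24) = 4·(0, -3, 6).

0, 6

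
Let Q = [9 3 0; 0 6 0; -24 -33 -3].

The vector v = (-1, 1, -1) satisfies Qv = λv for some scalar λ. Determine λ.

Compute Qv: Q·(-1, 1, -1) = (-6, 6, -6).
Since Qv = λv, compare component 1: -6 = λ·-1, so λ = 6.

6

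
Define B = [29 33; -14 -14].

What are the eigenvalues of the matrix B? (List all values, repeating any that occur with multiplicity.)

det(B - lambda·I) = (29 - lambda)(-14 - lambda) - (33)·(-14) = lambda^2 - 15·lambda + 56.
This factors as (lambda - 7)·(lambda - 8) = 0.
Eigenvalues: 7, 8.

7, 8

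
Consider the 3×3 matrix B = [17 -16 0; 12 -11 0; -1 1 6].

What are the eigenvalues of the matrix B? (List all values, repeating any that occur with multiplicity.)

Compute the characteristic polynomial p(r) = det(rI - B).
Expanding along the first row, p(r) = r^3 - 12r^2 + 41r - 30.
Try r = 5: p(5) = 0, so 5 is a root.
Factor out (r - 5): p(r) = (r - 5)·(r^2 - 7r + 6).
The quadratic factors as (r - 1)·(r - 6).
Eigenvalues: 1, 5, 6.

1, 5, 6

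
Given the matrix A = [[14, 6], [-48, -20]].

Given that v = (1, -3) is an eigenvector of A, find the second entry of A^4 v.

First find the eigenvalue: Av = (-4, 12) = -4·(1, -3), so λ = -4.
Then A^4 v = λ^4·v = (-4)^4·(1, -3) = 256·(1, -3) = (256, -768).

-768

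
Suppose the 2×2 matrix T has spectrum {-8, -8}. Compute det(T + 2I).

If T has eigenvalues -8, -8, then T + 2I has eigenvalues -6, -6.
det(T + 2I) = (-6) · (-6) = 36.

36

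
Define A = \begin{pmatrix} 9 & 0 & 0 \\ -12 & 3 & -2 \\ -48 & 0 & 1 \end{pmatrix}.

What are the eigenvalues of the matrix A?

Compute the characteristic polynomial p(lambda) = det(lambda·I - A).
Expanding the 3×3 determinant: p(lambda) = lambda^3 - 13·lambda^2 + 39·lambda - 27.
Try lambda = 3: p(3) = 0, so 3 is a root.
Factor out (lambda - 3): p(lambda) = (lambda - 3)·(lambda^2 - 10·lambda + 9).
The quadratic factors as (lambda - 1)·(lambda - 9).
Eigenvalues: 1, 3, 9.

1, 3, 9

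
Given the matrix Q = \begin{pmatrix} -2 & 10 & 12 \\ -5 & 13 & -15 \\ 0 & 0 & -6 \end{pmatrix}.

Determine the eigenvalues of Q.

Set up det(rI - Q) = 0.
Expanding the 3×3 determinant: p(r) = r^3 - 5r^2 - 42r + 144.
Rational-root test: r = 3 gives p(3) = 0.
Dividing by (r - 3) leaves r^2 - 2r - 48.
The quadratic factors as (r + 6)·(r - 8).
Eigenvalues: -6, 3, 8.

-6, 3, 8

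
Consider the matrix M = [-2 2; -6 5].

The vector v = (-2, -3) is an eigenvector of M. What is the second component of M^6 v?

-3

First find the eigenvalue: Mv = (-2, -3) = 1·(-2, -3), so λ = 1.
Then M^6 v = λ^6·v = 1^6·(-2, -3) = 1·(-2, -3) = (-2, -3).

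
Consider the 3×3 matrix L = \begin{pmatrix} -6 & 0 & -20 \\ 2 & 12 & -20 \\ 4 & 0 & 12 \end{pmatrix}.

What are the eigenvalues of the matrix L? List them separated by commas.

Set up det(sI - L) = 0.
Expanding the 3×3 determinant: p(s) = s^3 - 18s^2 + 80s - 96.
Since p(2) = 0, s = 2 is a root.
Factor out (s - 2): p(s) = (s - 2)·(s^2 - 16s + 48).
The quadratic factors as (s - 4)·(s - 12).
Eigenvalues: 2, 4, 12.

2, 4, 12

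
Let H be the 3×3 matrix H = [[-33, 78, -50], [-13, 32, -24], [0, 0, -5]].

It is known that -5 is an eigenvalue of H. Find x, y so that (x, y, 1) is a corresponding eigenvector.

We need (H + 5I)v = 0.
H + 5I = [[-28, 78, -50], [-13, 37, -24], [0, 0, 0]].
Row 1: (-28)·x + (78)·y + (-50)·1 = 0
Row 2: (-13)·x + (37)·y + (-24)·1 = 0
Row 3: (0)·x + (0)·y + (0)·1 = 0
Solving gives x = 1, y = 1.
Check: H·(1, 1, 1) = (-5, -5, -5) = -5·(1, 1, 1).

1, 1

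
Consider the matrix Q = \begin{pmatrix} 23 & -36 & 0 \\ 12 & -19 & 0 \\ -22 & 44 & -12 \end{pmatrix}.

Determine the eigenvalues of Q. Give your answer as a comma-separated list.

-12, -1, 5

The characteristic polynomial is p(λ) = det(λI - Q).
Expanding along the first row, p(λ) = λ^3 + 8λ^2 - 53λ - 60.
Since p(-1) = 0, λ = -1 is a root.
Factor out (λ + 1): p(λ) = (λ + 1)·(λ^2 + 7λ - 60).
The quadratic factors as (λ + 12)·(λ - 5).
Eigenvalues: -12, -1, 5.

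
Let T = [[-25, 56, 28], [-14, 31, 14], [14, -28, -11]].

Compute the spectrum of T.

Compute the characteristic polynomial p(λ) = det(λI - T).
Expanding along the first row, p(λ) = λ^3 + 5λ^2 - 57λ + 99.
Try λ = -11: p(-11) = 0, so -11 is a root.
Factor out (λ + 11): p(λ) = (λ + 11)·(λ^2 - 6λ + 9).
The quadratic factor is (λ - 3)^2.
Eigenvalues: -11, 3, 3.

-11, 3, 3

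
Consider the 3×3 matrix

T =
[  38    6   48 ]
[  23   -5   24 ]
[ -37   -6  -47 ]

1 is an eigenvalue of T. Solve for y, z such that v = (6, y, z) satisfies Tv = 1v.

We need (T - 1I)v = 0.
T - 1I = [[37, 6, 48], [23, -6, 24], [-37, -6, -48]].
Row 1: (37)·6 + (6)·y + (48)·z = 0
Row 2: (23)·6 + (-6)·y + (24)·z = 0
Row 3: (-37)·6 + (-6)·y + (-48)·z = 0
Solving gives y = 3, z = -5.
Check: T·(6, 3, -5) = (6, 3, -5) = 1·(6, 3, -5).

3, -5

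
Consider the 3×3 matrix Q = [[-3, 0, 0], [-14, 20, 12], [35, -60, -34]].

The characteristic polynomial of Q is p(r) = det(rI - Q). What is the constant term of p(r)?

120

p(r) = r^3 + 17r^2 + 82r + 120.
The constant term is 120.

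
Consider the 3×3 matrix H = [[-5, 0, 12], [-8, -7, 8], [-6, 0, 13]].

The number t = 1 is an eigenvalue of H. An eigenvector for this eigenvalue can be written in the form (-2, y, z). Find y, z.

We need (H - 1I)v = 0.
H - 1I = [[-6, 0, 12], [-8, -8, 8], [-6, 0, 12]].
Row 1: (-6)·-2 + (0)·y + (12)·z = 0
Row 2: (-8)·-2 + (-8)·y + (8)·z = 0
Row 3: (-6)·-2 + (0)·y + (12)·z = 0
Solving gives y = 1, z = -1.
Check: H·(-2, 1, -1) = (-2, 1, -1) = 1·(-2, 1, -1).

1, -1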